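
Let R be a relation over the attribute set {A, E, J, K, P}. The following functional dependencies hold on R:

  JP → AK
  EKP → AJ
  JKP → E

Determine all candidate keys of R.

{J, P}⁺: JP→AK adds A, K; JKP→E adds E → {A, E, J, K, P}. Minimal: {P}⁺ = {P}; {J}⁺ = {J} — none reach the full schema.
{E, K, P}⁺: EKP→AJ adds A, J → {A, E, J, K, P}. Minimal: {K, P}⁺ = {K, P}; {E, P}⁺ = {E, P}; {E, K}⁺ = {E, K} — none reach the full schema.
Any other superkey contains one of these as a subset, so there are no further candidate keys.

(J, P), (E, K, P)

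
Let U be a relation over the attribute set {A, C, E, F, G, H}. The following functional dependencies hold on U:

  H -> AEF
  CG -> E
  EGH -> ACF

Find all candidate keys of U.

Attributes G, H never appear on any right-hand side, so every candidate key must contain {G, H}.
{G, H}⁺ = {A, C, E, F, G, H}, which is all of the schema, so {G, H} is the only candidate key.

{G, H}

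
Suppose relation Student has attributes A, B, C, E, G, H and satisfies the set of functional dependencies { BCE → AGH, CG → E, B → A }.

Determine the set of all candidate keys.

BCE, BCG

Attributes B, C never appear on any right-hand side, so every candidate key must contain {B, C}.
{B, C}⁺ = {A, B, C}, which is not all of the schema, so we must add further attributes.
{B, C, E}⁺: BCE→AGH adds A, G, H → {A, B, C, E, G, H}. Minimal: {C, E}⁺ = {C, E}; {B, E}⁺ = {A, B, E}; {B, C}⁺ = {A, B, C} — none reach the full schema.
{B, C, G}⁺: CG→E adds E; B→A adds A; BCE→AGH adds H → {A, B, C, E, G, H}. Minimal: {C, G}⁺ = {C, E, G}; {B, G}⁺ = {A, B, G}; {B, C}⁺ = {A, B, C} — none reach the full schema.
Any other superkey contains one of these as a subset, so there are no further candidate keys.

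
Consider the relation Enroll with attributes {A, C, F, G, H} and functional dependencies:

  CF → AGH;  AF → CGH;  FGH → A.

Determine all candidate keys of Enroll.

Attribute F never appears on the right-hand side of any dependency, so F must belong to every candidate key.
{F}⁺ = {F}, which is not all of the schema, so we must add further attributes.
{A, F}⁺: AF→CGH adds C, G, H → {A, C, F, G, H}.
{C, F}⁺: CF→AGH adds A, G, H → {A, C, F, G, H}.
{F, G, H}⁺: FGH→A adds A; AF→CGH adds C → {A, C, F, G, H}.

{A, F}; {C, F}; {F, G, H}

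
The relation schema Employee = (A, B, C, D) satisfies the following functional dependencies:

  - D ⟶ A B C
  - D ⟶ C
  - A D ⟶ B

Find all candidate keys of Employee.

{D}

Attribute D never appears on the right-hand side of any dependency, so D must belong to every candidate key.
{D}⁺ = {A, B, C, D}, which is all of the schema, so {D} is the only candidate key.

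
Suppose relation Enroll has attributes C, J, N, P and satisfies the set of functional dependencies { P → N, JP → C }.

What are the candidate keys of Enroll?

Attributes J, P never appear on any right-hand side, so every candidate key must contain {J, P}.
{J, P}⁺ = {C, J, N, P}, which is all of the schema, so {J, P} is the only candidate key.

{J, P}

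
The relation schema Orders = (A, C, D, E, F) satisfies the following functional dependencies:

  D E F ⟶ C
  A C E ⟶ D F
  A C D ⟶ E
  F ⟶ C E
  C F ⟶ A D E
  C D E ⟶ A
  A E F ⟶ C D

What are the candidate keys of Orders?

F, ACD, ACE, CDE

{F}⁺: F→CE adds C, E; CF→ADE adds A, D → {A, C, D, E, F}.
{A, C, D}⁺: ACD→E adds E; ACE→DF adds F → {A, C, D, E, F}. Minimal: {C, D}⁺ = {C, D}; {A, D}⁺ = {A, D}; {A, C}⁺ = {A, C} — none reach the full schema.
{A, C, E}⁺: ACE→DF adds D, F → {A, C, D, E, F}. Minimal: {C, E}⁺ = {C, E}; {A, E}⁺ = {A, E}; {A, C}⁺ = {A, C} — none reach the full schema.
{C, D, E}⁺: CDE→A adds A; ACE→DF adds F → {A, C, D, E, F}. Minimal: {D, E}⁺ = {D, E}; {C, E}⁺ = {C, E}; {C, D}⁺ = {C, D} — none reach the full schema.
Any other superkey contains one of these as a subset, so there are no further candidate keys.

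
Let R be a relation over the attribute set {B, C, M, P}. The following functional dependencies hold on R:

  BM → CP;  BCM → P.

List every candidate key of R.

Attributes B, M never appear on any right-hand side, so every candidate key must contain {B, M}.
{B, M}⁺ = {B, C, M, P}, which is all of the schema, so {B, M} is the only candidate key.

{B, M}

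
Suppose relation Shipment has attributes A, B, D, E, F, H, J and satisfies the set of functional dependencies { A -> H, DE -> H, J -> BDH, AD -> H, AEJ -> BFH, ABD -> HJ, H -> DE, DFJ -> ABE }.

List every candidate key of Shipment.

(A, B); (A, J); (F, J)

{A, B}⁺: A→H adds H; H→DE adds D, E; ABD→HJ adds J; AEJ→BFH adds F → {A, B, D, E, F, H, J}. Minimal: {B}⁺ = {B}; {A}⁺ = {A, D, E, H} — none reach the full schema.
{A, J}⁺: A→H adds H; J→BDH adds B, D; H→DE adds E; AEJ→BFH adds F → {A, B, D, E, F, H, J}. Minimal: {J}⁺ = {B, D, E, H, J}; {A}⁺ = {A, D, E, H} — none reach the full schema.
{F, J}⁺: J→BDH adds B, D, H; H→DE adds E; DFJ→ABE adds A → {A, B, D, E, F, H, J}. Minimal: {J}⁺ = {B, D, E, H, J}; {F}⁺ = {F} — none reach the full schema.
Any other superkey contains one of these as a subset, so there are no further candidate keys.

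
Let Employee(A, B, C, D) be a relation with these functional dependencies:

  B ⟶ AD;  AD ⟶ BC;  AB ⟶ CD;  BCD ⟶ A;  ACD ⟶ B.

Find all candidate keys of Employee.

{B}⁺: B→AD adds A, D; AD→BC adds C → {A, B, C, D}.
{A, D}⁺: AD→BC adds B, C → {A, B, C, D}.
Any other superkey contains one of these as a subset, so there are no further candidate keys.

B, AD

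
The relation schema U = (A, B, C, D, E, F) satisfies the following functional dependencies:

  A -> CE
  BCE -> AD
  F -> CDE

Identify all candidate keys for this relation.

Attributes B, F never appear on any right-hand side, so every candidate key must contain {B, F}.
{B, F}⁺ = {A, B, C, D, E, F}, which is all of the schema, so {B, F} is the only candidate key.

{B, F}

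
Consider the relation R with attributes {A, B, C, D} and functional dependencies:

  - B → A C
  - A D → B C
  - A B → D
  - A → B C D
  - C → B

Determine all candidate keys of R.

{A}⁺: A→BCD adds B, C, D → {A, B, C, D}.
{B}⁺: B→AC adds A, C; AB→D adds D → {A, B, C, D}.
{C}⁺: C→B adds B; B→AC adds A; AB→D adds D → {A, B, C, D}.

{A}, {B}, {C}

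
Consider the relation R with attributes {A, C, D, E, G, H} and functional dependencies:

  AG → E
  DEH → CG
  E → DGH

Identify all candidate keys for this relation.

Attribute A never appears on the right-hand side of any dependency, so A must belong to every candidate key.
{A}⁺ = {A}, which is not all of the schema, so we must add further attributes.
{A, E}⁺: E→DGH adds D, G, H; DEH→CG adds C → {A, C, D, E, G, H}. Minimal: {E}⁺ = {C, D, E, G, H}; {A}⁺ = {A} — none reach the full schema.
{A, G}⁺: AG→E adds E; E→DGH adds D, H; DEH→CG adds C → {A, C, D, E, G, H}. Minimal: {G}⁺ = {G}; {A}⁺ = {A} — none reach the full schema.
Any other superkey contains one of these as a subset, so there are no further candidate keys.

AE, AG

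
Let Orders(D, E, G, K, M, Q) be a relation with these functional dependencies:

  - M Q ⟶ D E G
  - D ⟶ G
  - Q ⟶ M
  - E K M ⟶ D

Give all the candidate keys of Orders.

{K, Q}⁺: Q→M adds M; MQ→DEG adds D, E, G → {D, E, G, K, M, Q}.

(K, Q)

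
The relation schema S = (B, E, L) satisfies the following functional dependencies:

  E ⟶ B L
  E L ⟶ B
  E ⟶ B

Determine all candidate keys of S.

{E}

Attribute E never appears on the right-hand side of any dependency, so E must belong to every candidate key.
{E}⁺ = {B, E, L}, which is all of the schema, so {E} is the only candidate key.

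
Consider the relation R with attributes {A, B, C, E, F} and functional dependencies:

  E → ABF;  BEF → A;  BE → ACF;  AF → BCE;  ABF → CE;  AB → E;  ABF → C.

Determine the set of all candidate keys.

{E}⁺: E→ABF adds A, B, F; BE→ACF adds C → {A, B, C, E, F}.
{A, B}⁺: AB→E adds E; E→ABF adds F; BE→ACF adds C → {A, B, C, E, F}. Minimal: {B}⁺ = {B}; {A}⁺ = {A} — none reach the full schema.
{A, F}⁺: AF→BCE adds B, C, E → {A, B, C, E, F}. Minimal: {F}⁺ = {F}; {A}⁺ = {A} — none reach the full schema.
Any other superkey contains one of these as a subset, so there are no further candidate keys.

{E}, {A, B}, {A, F}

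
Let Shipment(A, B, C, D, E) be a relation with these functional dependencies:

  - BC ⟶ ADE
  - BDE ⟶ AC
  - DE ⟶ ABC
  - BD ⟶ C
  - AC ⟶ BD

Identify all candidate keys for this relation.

AC, BC, BD, DE

{A, C}⁺: AC→BD adds B, D; BC→ADE adds E → {A, B, C, D, E}. Minimal: {C}⁺ = {C}; {A}⁺ = {A} — none reach the full schema.
{B, C}⁺: BC→ADE adds A, D, E → {A, B, C, D, E}. Minimal: {C}⁺ = {C}; {B}⁺ = {B} — none reach the full schema.
{B, D}⁺: BD→C adds C; BC→ADE adds A, E → {A, B, C, D, E}. Minimal: {D}⁺ = {D}; {B}⁺ = {B} — none reach the full schema.
{D, E}⁺: DE→ABC adds A, B, C → {A, B, C, D, E}. Minimal: {E}⁺ = {E}; {D}⁺ = {D} — none reach the full schema.
Any other superkey contains one of these as a subset, so there are no further candidate keys.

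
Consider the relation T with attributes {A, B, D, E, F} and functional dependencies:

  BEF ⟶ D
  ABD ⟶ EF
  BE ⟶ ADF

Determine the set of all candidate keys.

Attribute B never appears on the right-hand side of any dependency, so B must belong to every candidate key.
{B}⁺ = {B}, which is not all of the schema, so we must add further attributes.
{B, E}⁺: BE→ADF adds A, D, F → {A, B, D, E, F}. Minimal: {E}⁺ = {E}; {B}⁺ = {B} — none reach the full schema.
{A, B, D}⁺: ABD→EF adds E, F → {A, B, D, E, F}. Minimal: {B, D}⁺ = {B, D}; {A, D}⁺ = {A, D}; {A, B}⁺ = {A, B} — none reach the full schema.

BE; ABD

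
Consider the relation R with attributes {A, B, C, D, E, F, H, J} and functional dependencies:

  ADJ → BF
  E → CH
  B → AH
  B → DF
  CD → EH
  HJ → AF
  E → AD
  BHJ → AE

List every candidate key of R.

(B, J), (E, J), (A, D, J), (C, D, J), (D, H, J)

Attribute J never appears on the right-hand side of any dependency, so J must belong to every candidate key.
{J}⁺ = {J}, which is not all of the schema, so we must add further attributes.
{B, J}⁺: B→AH adds A, H; B→DF adds D, F; BHJ→AE adds E; E→CH adds C → {A, B, C, D, E, F, H, J}. Minimal: {J}⁺ = {J}; {B}⁺ = {A, B, D, F, H} — none reach the full schema.
{E, J}⁺: E→CH adds C, H; HJ→AF adds A, F; E→AD adds D; ADJ→BF adds B → {A, B, C, D, E, F, H, J}. Minimal: {J}⁺ = {J}; {E}⁺ = {A, C, D, E, H} — none reach the full schema.
{A, D, J}⁺: ADJ→BF adds B, F; B→AH adds H; BHJ→AE adds E; E→CH adds C → {A, B, C, D, E, F, H, J}. Minimal: {D, J}⁺ = {D, J}; {A, J}⁺ = {A, J}; {A, D}⁺ = {A, D} — none reach the full schema.
{C, D, J}⁺: CD→EH adds E, H; HJ→AF adds A, F; ADJ→BF adds B → {A, B, C, D, E, F, H, J}. Minimal: {D, J}⁺ = {D, J}; {C, J}⁺ = {C, J}; {C, D}⁺ = {A, C, D, E, H} — none reach the full schema.
{D, H, J}⁺: HJ→AF adds A, F; ADJ→BF adds B; BHJ→AE adds E; E→CH adds C → {A, B, C, D, E, F, H, J}. Minimal: {H, J}⁺ = {A, F, H, J}; {D, J}⁺ = {D, J}; {D, H}⁺ = {D, H} — none reach the full schema.
Any other superkey contains one of these as a subset, so there are no further candidate keys.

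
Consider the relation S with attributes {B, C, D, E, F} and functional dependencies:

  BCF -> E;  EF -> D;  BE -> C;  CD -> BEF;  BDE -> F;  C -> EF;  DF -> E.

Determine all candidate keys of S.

{C}⁺: C→EF adds E, F; EF→D adds D; CD→BEF adds B → {B, C, D, E, F}.
{B, E}⁺: BE→C adds C; C→EF adds F; EF→D adds D → {B, C, D, E, F}. Minimal: {E}⁺ = {E}; {B}⁺ = {B} — none reach the full schema.
{B, D, F}⁺: DF→E adds E; BE→C adds C → {B, C, D, E, F}. Minimal: {D, F}⁺ = {D, E, F}; {B, F}⁺ = {B, F}; {B, D}⁺ = {B, D} — none reach the full schema.
Any other superkey contains one of these as a subset, so there are no further candidate keys.

C, BE, BDF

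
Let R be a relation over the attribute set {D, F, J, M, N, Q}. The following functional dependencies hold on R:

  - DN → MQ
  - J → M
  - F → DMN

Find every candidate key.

{F, J}⁺: J→M adds M; F→DMN adds D, N; DN→MQ adds Q → {D, F, J, M, N, Q}.

{F, J}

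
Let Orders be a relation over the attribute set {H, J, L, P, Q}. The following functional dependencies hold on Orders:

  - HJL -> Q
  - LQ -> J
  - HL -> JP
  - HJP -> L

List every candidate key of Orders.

{H, L}⁺: HL→JP adds J, P; HJL→Q adds Q → {H, J, L, P, Q}. Minimal: {L}⁺ = {L}; {H}⁺ = {H} — none reach the full schema.
{H, J, P}⁺: HJP→L adds L; HJL→Q adds Q → {H, J, L, P, Q}. Minimal: {J, P}⁺ = {J, P}; {H, P}⁺ = {H, P}; {H, J}⁺ = {H, J} — none reach the full schema.
Any other superkey contains one of these as a subset, so there are no further candidate keys.

(H, L); (H, J, P)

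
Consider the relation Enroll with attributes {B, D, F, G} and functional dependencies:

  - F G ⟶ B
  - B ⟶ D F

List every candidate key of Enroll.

{B, G}⁺: B→DF adds D, F → {B, D, F, G}.
{F, G}⁺: FG→B adds B; B→DF adds D → {B, D, F, G}.
Any other superkey contains one of these as a subset, so there are no further candidate keys.

(B, G); (F, G)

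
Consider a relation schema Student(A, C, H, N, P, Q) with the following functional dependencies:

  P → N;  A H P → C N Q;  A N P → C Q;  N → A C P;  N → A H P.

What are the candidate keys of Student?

{N}⁺: N→ACP adds A, C, P; N→AHP adds H; AHP→CNQ adds Q → {A, C, H, N, P, Q}.
{P}⁺: P→N adds N; N→ACP adds A, C; N→AHP adds H; AHP→CNQ adds Q → {A, C, H, N, P, Q}.

{N}; {P}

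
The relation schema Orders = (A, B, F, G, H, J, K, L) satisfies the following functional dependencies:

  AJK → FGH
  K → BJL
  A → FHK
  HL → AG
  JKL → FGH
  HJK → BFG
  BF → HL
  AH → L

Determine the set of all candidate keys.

{A}, {K}, {B, F}, {H, L}

{A}⁺: A→FHK adds F, H, K; AH→L adds L; K→BJL adds B, J; HL→AG adds G → {A, B, F, G, H, J, K, L}.
{K}⁺: K→BJL adds B, J, L; JKL→FGH adds F, G, H; HL→AG adds A → {A, B, F, G, H, J, K, L}.
{B, F}⁺: BF→HL adds H, L; HL→AG adds A, G; A→FHK adds K; K→BJL adds J → {A, B, F, G, H, J, K, L}.
{H, L}⁺: HL→AG adds A, G; A→FHK adds F, K; K→BJL adds B, J → {A, B, F, G, H, J, K, L}.
Any other superkey contains one of these as a subset, so there are no further candidate keys.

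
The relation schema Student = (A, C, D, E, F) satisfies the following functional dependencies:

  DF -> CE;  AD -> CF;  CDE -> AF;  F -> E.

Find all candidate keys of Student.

{A, D}, {D, F}, {C, D, E}

Attribute D never appears on the right-hand side of any dependency, so D must belong to every candidate key.
{D}⁺ = {D}, which is not all of the schema, so we must add further attributes.
{A, D}⁺: AD→CF adds C, F; F→E adds E → {A, C, D, E, F}. Minimal: {D}⁺ = {D}; {A}⁺ = {A} — none reach the full schema.
{D, F}⁺: DF→CE adds C, E; CDE→AF adds A → {A, C, D, E, F}. Minimal: {F}⁺ = {E, F}; {D}⁺ = {D} — none reach the full schema.
{C, D, E}⁺: CDE→AF adds A, F → {A, C, D, E, F}. Minimal: {D, E}⁺ = {D, E}; {C, E}⁺ = {C, E}; {C, D}⁺ = {C, D} — none reach the full schema.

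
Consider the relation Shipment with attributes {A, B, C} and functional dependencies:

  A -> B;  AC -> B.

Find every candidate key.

{A, C}

Attributes A, C never appear on any right-hand side, so every candidate key must contain {A, C}.
{A, C}⁺ = {A, B, C}, which is all of the schema, so {A, C} is the only candidate key.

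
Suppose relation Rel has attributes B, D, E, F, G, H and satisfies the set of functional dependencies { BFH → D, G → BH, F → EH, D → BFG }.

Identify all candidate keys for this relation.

{D}; {B, F}; {F, G}

{D}⁺: D→BFG adds B, F, G; G→BH adds H; F→EH adds E → {B, D, E, F, G, H}.
{B, F}⁺: F→EH adds E, H; BFH→D adds D; D→BFG adds G → {B, D, E, F, G, H}. Minimal: {F}⁺ = {E, F, H}; {B}⁺ = {B} — none reach the full schema.
{F, G}⁺: G→BH adds B, H; F→EH adds E; BFH→D adds D → {B, D, E, F, G, H}. Minimal: {G}⁺ = {B, G, H}; {F}⁺ = {E, F, H} — none reach the full schema.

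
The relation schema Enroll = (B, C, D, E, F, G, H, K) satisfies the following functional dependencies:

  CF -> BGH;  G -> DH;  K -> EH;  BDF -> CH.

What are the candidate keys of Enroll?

Attributes F, K never appear on any right-hand side, so every candidate key must contain {F, K}.
{F, K}⁺ = {E, F, H, K}, which is not all of the schema, so we must add further attributes.
{C, F, K}⁺: CF→BGH adds B, G, H; G→DH adds D; K→EH adds E → {B, C, D, E, F, G, H, K}. Minimal: {F, K}⁺ = {E, F, H, K}; {C, K}⁺ = {C, E, H, K}; {C, F}⁺ = {B, C, D, F, G, H} — none reach the full schema.
{B, D, F, K}⁺: K→EH adds E, H; BDF→CH adds C; CF→BGH adds G → {B, C, D, E, F, G, H, K}. Minimal: {D, F, K}⁺ = {D, E, F, H, K}; {B, F, K}⁺ = {B, E, F, H, K}; {B, D, K}⁺ = {B, D, E, H, K}; … — none reach the full schema.
{B, F, G, K}⁺: G→DH adds D, H; K→EH adds E; BDF→CH adds C → {B, C, D, E, F, G, H, K}. Minimal: {F, G, K}⁺ = {D, E, F, G, H, K}; {B, G, K}⁺ = {B, D, E, G, H, K}; {B, F, K}⁺ = {B, E, F, H, K}; … — none reach the full schema.
Any other superkey contains one of these as a subset, so there are no further candidate keys.

{C, F, K}, {B, D, F, K}, {B, F, G, K}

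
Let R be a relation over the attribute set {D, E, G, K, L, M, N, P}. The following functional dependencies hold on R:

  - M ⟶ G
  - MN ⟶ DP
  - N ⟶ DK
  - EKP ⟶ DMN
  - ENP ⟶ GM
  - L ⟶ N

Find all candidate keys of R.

Attributes E, L never appear on any right-hand side, so every candidate key must contain {E, L}.
{E, L}⁺ = {D, E, K, L, N}, which is not all of the schema, so we must add further attributes.
{E, L, M}⁺: M→G adds G; L→N adds N; MN→DP adds D, P; N→DK adds K → {D, E, G, K, L, M, N, P}.
{E, L, P}⁺: L→N adds N; N→DK adds D, K; EKP→DMN adds M; ENP→GM adds G → {D, E, G, K, L, M, N, P}.
Any other superkey contains one of these as a subset, so there are no further candidate keys.

(E, L, M), (E, L, P)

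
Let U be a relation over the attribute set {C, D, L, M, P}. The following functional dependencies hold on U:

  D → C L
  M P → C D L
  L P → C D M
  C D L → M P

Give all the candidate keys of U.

(D), (L, P), (M, P)

{D}⁺: D→CL adds C, L; CDL→MP adds M, P → {C, D, L, M, P}.
{L, P}⁺: LP→CDM adds C, D, M → {C, D, L, M, P}.
{M, P}⁺: MP→CDL adds C, D, L → {C, D, L, M, P}.
Any other superkey contains one of these as a subset, so there are no further candidate keys.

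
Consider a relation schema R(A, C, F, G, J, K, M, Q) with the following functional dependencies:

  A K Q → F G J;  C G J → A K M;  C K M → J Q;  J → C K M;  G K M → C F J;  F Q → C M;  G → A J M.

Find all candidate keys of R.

{G}, {A, J}, {A, K, Q}, {A, C, K, M}

{G}⁺: G→AJM adds A, J, M; J→CKM adds C, K; GKM→CFJ adds F; CKM→JQ adds Q → {A, C, F, G, J, K, M, Q}.
{A, J}⁺: J→CKM adds C, K, M; CKM→JQ adds Q; AKQ→FGJ adds F, G → {A, C, F, G, J, K, M, Q}. Minimal: {J}⁺ = {C, J, K, M, Q}; {A}⁺ = {A} — none reach the full schema.
{A, K, Q}⁺: AKQ→FGJ adds F, G, J; J→CKM adds C, M → {A, C, F, G, J, K, M, Q}. Minimal: {K, Q}⁺ = {K, Q}; {A, Q}⁺ = {A, Q}; {A, K}⁺ = {A, K} — none reach the full schema.
{A, C, K, M}⁺: CKM→JQ adds J, Q; AKQ→FGJ adds F, G → {A, C, F, G, J, K, M, Q}. Minimal: {C, K, M}⁺ = {C, J, K, M, Q}; {A, K, M}⁺ = {A, K, M}; {A, C, M}⁺ = {A, C, M}; … — none reach the full schema.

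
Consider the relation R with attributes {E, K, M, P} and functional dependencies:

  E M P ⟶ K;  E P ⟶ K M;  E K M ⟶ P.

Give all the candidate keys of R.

Attribute E never appears on the right-hand side of any dependency, so E must belong to every candidate key.
{E}⁺ = {E}, which is not all of the schema, so we must add further attributes.
{E, P}⁺: EP→KM adds K, M → {E, K, M, P}. Minimal: {P}⁺ = {P}; {E}⁺ = {E} — none reach the full schema.
{E, K, M}⁺: EKM→P adds P → {E, K, M, P}. Minimal: {K, M}⁺ = {K, M}; {E, M}⁺ = {E, M}; {E, K}⁺ = {E, K} — none reach the full schema.
Any other superkey contains one of these as a subset, so there are no further candidate keys.

{E, P}; {E, K, M}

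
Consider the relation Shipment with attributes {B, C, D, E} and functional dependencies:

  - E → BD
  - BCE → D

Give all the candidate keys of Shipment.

Attributes C, E never appear on any right-hand side, so every candidate key must contain {C, E}.
{C, E}⁺ = {B, C, D, E}, which is all of the schema, so {C, E} is the only candidate key.

{C, E}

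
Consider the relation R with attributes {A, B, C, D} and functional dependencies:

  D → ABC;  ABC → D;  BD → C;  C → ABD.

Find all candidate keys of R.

{C}⁺: C→ABD adds A, B, D → {A, B, C, D}.
{D}⁺: D→ABC adds A, B, C → {A, B, C, D}.
Any other superkey contains one of these as a subset, so there are no further candidate keys.

C, D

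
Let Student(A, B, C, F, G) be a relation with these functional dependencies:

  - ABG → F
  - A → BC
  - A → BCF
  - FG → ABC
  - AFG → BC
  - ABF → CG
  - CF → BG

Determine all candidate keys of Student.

{A}⁺: A→BC adds B, C; A→BCF adds F; ABF→CG adds G → {A, B, C, F, G}.
{C, F}⁺: CF→BG adds B, G; FG→ABC adds A → {A, B, C, F, G}. Minimal: {F}⁺ = {F}; {C}⁺ = {C} — none reach the full schema.
{F, G}⁺: FG→ABC adds A, B, C → {A, B, C, F, G}. Minimal: {G}⁺ = {G}; {F}⁺ = {F} — none reach the full schema.

{A}; {C, F}; {F, G}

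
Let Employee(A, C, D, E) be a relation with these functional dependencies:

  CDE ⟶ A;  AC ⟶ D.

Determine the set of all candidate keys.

Attributes C, E never appear on any right-hand side, so every candidate key must contain {C, E}.
{C, E}⁺ = {C, E}, which is not all of the schema, so we must add further attributes.
{A, C, E}⁺: AC→D adds D → {A, C, D, E}. Minimal: {C, E}⁺ = {C, E}; {A, E}⁺ = {A, E}; {A, C}⁺ = {A, C, D} — none reach the full schema.
{C, D, E}⁺: CDE→A adds A → {A, C, D, E}. Minimal: {D, E}⁺ = {D, E}; {C, E}⁺ = {C, E}; {C, D}⁺ = {C, D} — none reach the full schema.
Any other superkey contains one of these as a subset, so there are no further candidate keys.

{A, C, E}, {C, D, E}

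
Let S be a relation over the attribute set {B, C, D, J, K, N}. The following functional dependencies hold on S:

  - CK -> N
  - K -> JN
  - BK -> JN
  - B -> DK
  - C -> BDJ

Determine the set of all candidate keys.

(C)

Attribute C never appears on the right-hand side of any dependency, so C must belong to every candidate key.
{C}⁺ = {B, C, D, J, K, N}, which is all of the schema, so {C} is the only candidate key.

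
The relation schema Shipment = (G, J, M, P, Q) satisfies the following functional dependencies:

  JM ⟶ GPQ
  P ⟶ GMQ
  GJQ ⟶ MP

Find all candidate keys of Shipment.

{J, M}⁺: JM→GPQ adds G, P, Q → {G, J, M, P, Q}. Minimal: {M}⁺ = {M}; {J}⁺ = {J} — none reach the full schema.
{J, P}⁺: P→GMQ adds G, M, Q → {G, J, M, P, Q}. Minimal: {P}⁺ = {G, M, P, Q}; {J}⁺ = {J} — none reach the full schema.
{G, J, Q}⁺: GJQ→MP adds M, P → {G, J, M, P, Q}. Minimal: {J, Q}⁺ = {J, Q}; {G, Q}⁺ = {G, Q}; {G, J}⁺ = {G, J} — none reach the full schema.

JM, JP, GJQ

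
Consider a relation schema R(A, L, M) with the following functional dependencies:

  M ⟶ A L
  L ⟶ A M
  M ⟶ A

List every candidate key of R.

L, M

{L}⁺: L→AM adds A, M → {A, L, M}.
{M}⁺: M→AL adds A, L → {A, L, M}.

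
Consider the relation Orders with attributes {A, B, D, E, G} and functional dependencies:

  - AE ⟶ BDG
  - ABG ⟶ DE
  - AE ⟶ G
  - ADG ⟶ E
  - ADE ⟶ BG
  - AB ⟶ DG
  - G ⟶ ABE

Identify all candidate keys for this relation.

{G}; {A, B}; {A, E}

{G}⁺: G→ABE adds A, B, E; AE→BDG adds D → {A, B, D, E, G}.
{A, B}⁺: AB→DG adds D, G; G→ABE adds E → {A, B, D, E, G}. Minimal: {B}⁺ = {B}; {A}⁺ = {A} — none reach the full schema.
{A, E}⁺: AE→BDG adds B, D, G → {A, B, D, E, G}. Minimal: {E}⁺ = {E}; {A}⁺ = {A} — none reach the full schema.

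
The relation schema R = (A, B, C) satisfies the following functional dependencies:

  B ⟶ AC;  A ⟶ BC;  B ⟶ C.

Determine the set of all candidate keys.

(A); (B)

{A}⁺: A→BC adds B, C → {A, B, C}.
{B}⁺: B→AC adds A, C → {A, B, C}.
Any other superkey contains one of these as a subset, so there are no further candidate keys.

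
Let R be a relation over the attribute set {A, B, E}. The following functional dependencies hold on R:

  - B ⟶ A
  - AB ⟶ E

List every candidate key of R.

Attribute B never appears on the right-hand side of any dependency, so B must belong to every candidate key.
{B}⁺ = {A, B, E}, which is all of the schema, so {B} is the only candidate key.

B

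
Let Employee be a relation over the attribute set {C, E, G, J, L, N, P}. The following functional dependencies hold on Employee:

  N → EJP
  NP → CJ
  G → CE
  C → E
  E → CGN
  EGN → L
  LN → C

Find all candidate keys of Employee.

{C}⁺: C→E adds E; E→CGN adds G, N; EGN→L adds L; N→EJP adds J, P → {C, E, G, J, L, N, P}.
{E}⁺: E→CGN adds C, G, N; EGN→L adds L; N→EJP adds J, P → {C, E, G, J, L, N, P}.
{G}⁺: G→CE adds C, E; E→CGN adds N; EGN→L adds L; N→EJP adds J, P → {C, E, G, J, L, N, P}.
{N}⁺: N→EJP adds E, J, P; NP→CJ adds C; E→CGN adds G; EGN→L adds L → {C, E, G, J, L, N, P}.
Any other superkey contains one of these as a subset, so there are no further candidate keys.

{C}; {E}; {G}; {N}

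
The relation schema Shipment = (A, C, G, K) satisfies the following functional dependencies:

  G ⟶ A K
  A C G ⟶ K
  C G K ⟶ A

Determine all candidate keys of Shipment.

{C, G}

{C, G}⁺: G→AK adds A, K → {A, C, G, K}.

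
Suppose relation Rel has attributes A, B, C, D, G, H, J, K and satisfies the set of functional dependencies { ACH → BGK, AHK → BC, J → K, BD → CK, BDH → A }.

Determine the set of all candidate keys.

ADHJ, BDHJ

Attributes D, H, J never appear on any right-hand side, so every candidate key must contain {D, H, J}.
{D, H, J}⁺ = {D, H, J, K}, which is not all of the schema, so we must add further attributes.
{A, D, H, J}⁺: J→K adds K; AHK→BC adds B, C; ACH→BGK adds G → {A, B, C, D, G, H, J, K}.
{B, D, H, J}⁺: J→K adds K; BD→CK adds C; BDH→A adds A; ACH→BGK adds G → {A, B, C, D, G, H, J, K}.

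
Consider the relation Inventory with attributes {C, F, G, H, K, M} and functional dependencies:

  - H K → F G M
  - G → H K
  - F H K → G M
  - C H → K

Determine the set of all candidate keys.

{C, G}, {C, H}

Attribute C never appears on the right-hand side of any dependency, so C must belong to every candidate key.
{C}⁺ = {C}, which is not all of the schema, so we must add further attributes.
{C, G}⁺: G→HK adds H, K; HK→FGM adds F, M → {C, F, G, H, K, M}. Minimal: {G}⁺ = {F, G, H, K, M}; {C}⁺ = {C} — none reach the full schema.
{C, H}⁺: CH→K adds K; HK→FGM adds F, G, M → {C, F, G, H, K, M}. Minimal: {H}⁺ = {H}; {C}⁺ = {C} — none reach the full schema.
Any other superkey contains one of these as a subset, so there are no further candidate keys.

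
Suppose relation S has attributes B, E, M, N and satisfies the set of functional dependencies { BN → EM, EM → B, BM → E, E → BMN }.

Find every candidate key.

{E}⁺: E→BMN adds B, M, N → {B, E, M, N}.
{B, M}⁺: BM→E adds E; E→BMN adds N → {B, E, M, N}.
{B, N}⁺: BN→EM adds E, M → {B, E, M, N}.

{E}, {B, M}, {B, N}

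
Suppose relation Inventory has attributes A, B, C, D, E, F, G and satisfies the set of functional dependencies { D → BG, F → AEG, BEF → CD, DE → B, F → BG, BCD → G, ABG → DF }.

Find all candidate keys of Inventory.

F; AD; ABG

{F}⁺: F→AEG adds A, E, G; F→BG adds B; ABG→DF adds D; BEF→CD adds C → {A, B, C, D, E, F, G}.
{A, D}⁺: D→BG adds B, G; ABG→DF adds F; F→AEG adds E; BEF→CD adds C → {A, B, C, D, E, F, G}.
{A, B, G}⁺: ABG→DF adds D, F; F→AEG adds E; BEF→CD adds C → {A, B, C, D, E, F, G}.
Any other superkey contains one of these as a subset, so there are no further candidate keys.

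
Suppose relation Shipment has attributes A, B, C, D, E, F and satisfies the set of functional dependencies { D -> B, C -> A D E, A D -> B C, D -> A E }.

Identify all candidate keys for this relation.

(C, F); (D, F)

Attribute F never appears on the right-hand side of any dependency, so F must belong to every candidate key.
{F}⁺ = {F}, which is not all of the schema, so we must add further attributes.
{C, F}⁺: C→ADE adds A, D, E; AD→BC adds B → {A, B, C, D, E, F}. Minimal: {F}⁺ = {F}; {C}⁺ = {A, B, C, D, E} — none reach the full schema.
{D, F}⁺: D→B adds B; D→AE adds A, E; AD→BC adds C → {A, B, C, D, E, F}. Minimal: {F}⁺ = {F}; {D}⁺ = {A, B, C, D, E} — none reach the full schema.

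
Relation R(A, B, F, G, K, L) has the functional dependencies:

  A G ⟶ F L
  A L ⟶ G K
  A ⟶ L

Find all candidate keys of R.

(A, B)

Attributes A, B never appear on any right-hand side, so every candidate key must contain {A, B}.
{A, B}⁺ = {A, B, F, G, K, L}, which is all of the schema, so {A, B} is the only candidate key.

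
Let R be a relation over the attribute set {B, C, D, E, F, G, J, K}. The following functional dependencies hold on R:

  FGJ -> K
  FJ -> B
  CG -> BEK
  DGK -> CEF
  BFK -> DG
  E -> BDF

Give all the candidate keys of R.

{C, G, J}, {E, G, J}, {E, J, K}, {F, G, J}, {F, J, K}, {D, G, J, K}

Attribute J never appears on the right-hand side of any dependency, so J must belong to every candidate key.
{J}⁺ = {J}, which is not all of the schema, so we must add further attributes.
{C, G, J}⁺: CG→BEK adds B, E, K; E→BDF adds D, F → {B, C, D, E, F, G, J, K}. Minimal: {G, J}⁺ = {G, J}; {C, J}⁺ = {C, J}; {C, G}⁺ = {B, C, D, E, F, G, K} — none reach the full schema.
{E, G, J}⁺: E→BDF adds B, D, F; FGJ→K adds K; DGK→CEF adds C → {B, C, D, E, F, G, J, K}. Minimal: {G, J}⁺ = {G, J}; {E, J}⁺ = {B, D, E, F, J}; {E, G}⁺ = {B, D, E, F, G} — none reach the full schema.
{E, J, K}⁺: E→BDF adds B, D, F; BFK→DG adds G; DGK→CEF adds C → {B, C, D, E, F, G, J, K}. Minimal: {J, K}⁺ = {J, K}; {E, K}⁺ = {B, C, D, E, F, G, K}; {E, J}⁺ = {B, D, E, F, J} — none reach the full schema.
{F, G, J}⁺: FGJ→K adds K; FJ→B adds B; BFK→DG adds D; DGK→CEF adds C, E → {B, C, D, E, F, G, J, K}. Minimal: {G, J}⁺ = {G, J}; {F, J}⁺ = {B, F, J}; {F, G}⁺ = {F, G} — none reach the full schema.
{F, J, K}⁺: FJ→B adds B; BFK→DG adds D, G; DGK→CEF adds C, E → {B, C, D, E, F, G, J, K}. Minimal: {J, K}⁺ = {J, K}; {F, K}⁺ = {F, K}; {F, J}⁺ = {B, F, J} — none reach the full schema.
{D, G, J, K}⁺: DGK→CEF adds C, E, F; E→BDF adds B → {B, C, D, E, F, G, J, K}. Minimal: {G, J, K}⁺ = {G, J, K}; {D, J, K}⁺ = {D, J, K}; {D, G, K}⁺ = {B, C, D, E, F, G, K}; … — none reach the full schema.
Any other superkey contains one of these as a subset, so there are no further candidate keys.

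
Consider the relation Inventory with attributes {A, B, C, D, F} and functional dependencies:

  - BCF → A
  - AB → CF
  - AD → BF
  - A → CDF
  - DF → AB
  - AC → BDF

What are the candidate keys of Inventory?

{A}; {D, F}; {B, C, F}

{A}⁺: A→CDF adds C, D, F; DF→AB adds B → {A, B, C, D, F}.
{D, F}⁺: DF→AB adds A, B; AB→CF adds C → {A, B, C, D, F}. Minimal: {F}⁺ = {F}; {D}⁺ = {D} — none reach the full schema.
{B, C, F}⁺: BCF→A adds A; A→CDF adds D → {A, B, C, D, F}. Minimal: {C, F}⁺ = {C, F}; {B, F}⁺ = {B, F}; {B, C}⁺ = {B, C} — none reach the full schema.
Any other superkey contains one of these as a subset, so there are no further candidate keys.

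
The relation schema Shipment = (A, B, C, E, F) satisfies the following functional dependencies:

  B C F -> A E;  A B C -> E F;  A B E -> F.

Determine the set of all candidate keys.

Attributes B, C never appear on any right-hand side, so every candidate key must contain {B, C}.
{B, C}⁺ = {B, C}, which is not all of the schema, so we must add further attributes.
{A, B, C}⁺: ABC→EF adds E, F → {A, B, C, E, F}. Minimal: {B, C}⁺ = {B, C}; {A, C}⁺ = {A, C}; {A, B}⁺ = {A, B} — none reach the full schema.
{B, C, F}⁺: BCF→AE adds A, E → {A, B, C, E, F}. Minimal: {C, F}⁺ = {C, F}; {B, F}⁺ = {B, F}; {B, C}⁺ = {B, C} — none reach the full schema.

(A, B, C); (B, C, F)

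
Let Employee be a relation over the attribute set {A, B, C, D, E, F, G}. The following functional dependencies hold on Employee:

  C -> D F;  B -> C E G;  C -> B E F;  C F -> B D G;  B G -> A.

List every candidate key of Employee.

{B}⁺: B→CEG adds C, E, G; C→BEF adds F; CF→BDG adds D; BG→A adds A → {A, B, C, D, E, F, G}.
{C}⁺: C→DF adds D, F; C→BEF adds B, E; CF→BDG adds G; BG→A adds A → {A, B, C, D, E, F, G}.

B; C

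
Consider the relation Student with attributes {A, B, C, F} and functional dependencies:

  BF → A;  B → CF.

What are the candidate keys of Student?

{B}

{B}⁺: B→CF adds C, F; BF→A adds A → {A, B, C, F}.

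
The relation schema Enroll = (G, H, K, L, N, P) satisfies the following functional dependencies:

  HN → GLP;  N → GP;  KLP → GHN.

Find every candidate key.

Attribute K never appears on the right-hand side of any dependency, so K must belong to every candidate key.
{K}⁺ = {K}, which is not all of the schema, so we must add further attributes.
{H, K, N}⁺: HN→GLP adds G, L, P → {G, H, K, L, N, P}. Minimal: {K, N}⁺ = {G, K, N, P}; {H, N}⁺ = {G, H, L, N, P}; {H, K}⁺ = {H, K} — none reach the full schema.
{K, L, N}⁺: N→GP adds G, P; KLP→GHN adds H → {G, H, K, L, N, P}. Minimal: {L, N}⁺ = {G, L, N, P}; {K, N}⁺ = {G, K, N, P}; {K, L}⁺ = {K, L} — none reach the full schema.
{K, L, P}⁺: KLP→GHN adds G, H, N → {G, H, K, L, N, P}. Minimal: {L, P}⁺ = {L, P}; {K, P}⁺ = {K, P}; {K, L}⁺ = {K, L} — none reach the full schema.
Any other superkey contains one of these as a subset, so there are no further candidate keys.

(H, K, N), (K, L, N), (K, L, P)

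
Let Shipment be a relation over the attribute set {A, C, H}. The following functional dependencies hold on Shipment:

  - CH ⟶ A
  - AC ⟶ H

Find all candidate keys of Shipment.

Attribute C never appears on the right-hand side of any dependency, so C must belong to every candidate key.
{C}⁺ = {C}, which is not all of the schema, so we must add further attributes.
{A, C}⁺: AC→H adds H → {A, C, H}.
{C, H}⁺: CH→A adds A → {A, C, H}.
Any other superkey contains one of these as a subset, so there are no further candidate keys.

{A, C}, {C, H}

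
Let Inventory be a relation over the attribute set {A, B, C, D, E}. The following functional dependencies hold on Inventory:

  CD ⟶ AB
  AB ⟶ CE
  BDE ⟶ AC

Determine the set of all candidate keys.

{C, D}; {A, B, D}; {B, D, E}

Attribute D never appears on the right-hand side of any dependency, so D must belong to every candidate key.
{D}⁺ = {D}, which is not all of the schema, so we must add further attributes.
{C, D}⁺: CD→AB adds A, B; AB→CE adds E → {A, B, C, D, E}. Minimal: {D}⁺ = {D}; {C}⁺ = {C} — none reach the full schema.
{A, B, D}⁺: AB→CE adds C, E → {A, B, C, D, E}. Minimal: {B, D}⁺ = {B, D}; {A, D}⁺ = {A, D}; {A, B}⁺ = {A, B, C, E} — none reach the full schema.
{B, D, E}⁺: BDE→AC adds A, C → {A, B, C, D, E}. Minimal: {D, E}⁺ = {D, E}; {B, E}⁺ = {B, E}; {B, D}⁺ = {B, D} — none reach the full schema.
Any other superkey contains one of these as a subset, so there are no further candidate keys.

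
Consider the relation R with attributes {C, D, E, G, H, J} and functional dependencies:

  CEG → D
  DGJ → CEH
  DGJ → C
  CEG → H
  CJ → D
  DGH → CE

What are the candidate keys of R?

{C, G, J}, {D, G, J}

Attributes G, J never appear on any right-hand side, so every candidate key must contain {G, J}.
{G, J}⁺ = {G, J}, which is not all of the schema, so we must add further attributes.
{C, G, J}⁺: CJ→D adds D; DGJ→CEH adds E, H → {C, D, E, G, H, J}.
{D, G, J}⁺: DGJ→CEH adds C, E, H → {C, D, E, G, H, J}.
Any other superkey contains one of these as a subset, so there are no further candidate keys.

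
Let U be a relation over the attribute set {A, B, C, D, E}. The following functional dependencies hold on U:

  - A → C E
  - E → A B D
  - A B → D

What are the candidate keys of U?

{A}⁺: A→CE adds C, E; E→ABD adds B, D → {A, B, C, D, E}.
{E}⁺: E→ABD adds A, B, D; A→CE adds C → {A, B, C, D, E}.
Any other superkey contains one of these as a subset, so there are no further candidate keys.

(A), (E)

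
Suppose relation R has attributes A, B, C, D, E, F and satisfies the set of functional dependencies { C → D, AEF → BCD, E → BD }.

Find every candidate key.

{A, E, F}

Attributes A, E, F never appear on any right-hand side, so every candidate key must contain {A, E, F}.
{A, E, F}⁺ = {A, B, C, D, E, F}, which is all of the schema, so {A, E, F} is the only candidate key.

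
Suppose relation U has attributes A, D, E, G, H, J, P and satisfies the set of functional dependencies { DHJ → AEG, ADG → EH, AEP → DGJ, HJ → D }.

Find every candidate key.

(A, E, P), (H, J, P), (A, D, G, P)

Attribute P never appears on the right-hand side of any dependency, so P must belong to every candidate key.
{P}⁺ = {P}, which is not all of the schema, so we must add further attributes.
{A, E, P}⁺: AEP→DGJ adds D, G, J; ADG→EH adds H → {A, D, E, G, H, J, P}. Minimal: {E, P}⁺ = {E, P}; {A, P}⁺ = {A, P}; {A, E}⁺ = {A, E} — none reach the full schema.
{H, J, P}⁺: HJ→D adds D; DHJ→AEG adds A, E, G → {A, D, E, G, H, J, P}. Minimal: {J, P}⁺ = {J, P}; {H, P}⁺ = {H, P}; {H, J}⁺ = {A, D, E, G, H, J} — none reach the full schema.
{A, D, G, P}⁺: ADG→EH adds E, H; AEP→DGJ adds J → {A, D, E, G, H, J, P}. Minimal: {D, G, P}⁺ = {D, G, P}; {A, G, P}⁺ = {A, G, P}; {A, D, P}⁺ = {A, D, P}; … — none reach the full schema.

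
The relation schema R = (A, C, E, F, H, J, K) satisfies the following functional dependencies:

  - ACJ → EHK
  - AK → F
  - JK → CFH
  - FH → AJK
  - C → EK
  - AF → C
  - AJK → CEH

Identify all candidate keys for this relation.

{C, J}⁺: C→EK adds E, K; JK→CFH adds F, H; FH→AJK adds A → {A, C, E, F, H, J, K}. Minimal: {J}⁺ = {J}; {C}⁺ = {C, E, K} — none reach the full schema.
{F, H}⁺: FH→AJK adds A, J, K; AF→C adds C; AJK→CEH adds E → {A, C, E, F, H, J, K}. Minimal: {H}⁺ = {H}; {F}⁺ = {F} — none reach the full schema.
{J, K}⁺: JK→CFH adds C, F, H; FH→AJK adds A; C→EK adds E → {A, C, E, F, H, J, K}. Minimal: {K}⁺ = {K}; {J}⁺ = {J} — none reach the full schema.
{A, C, H}⁺: C→EK adds E, K; AK→F adds F; FH→AJK adds J → {A, C, E, F, H, J, K}. Minimal: {C, H}⁺ = {C, E, H, K}; {A, H}⁺ = {A, H}; {A, C}⁺ = {A, C, E, F, K} — none reach the full schema.
{A, F, J}⁺: AF→C adds C; ACJ→EHK adds E, H, K → {A, C, E, F, H, J, K}. Minimal: {F, J}⁺ = {F, J}; {A, J}⁺ = {A, J}; {A, F}⁺ = {A, C, E, F, K} — none reach the full schema.
{A, H, K}⁺: AK→F adds F; FH→AJK adds J; AF→C adds C; AJK→CEH adds E → {A, C, E, F, H, J, K}. Minimal: {H, K}⁺ = {H, K}; {A, K}⁺ = {A, C, E, F, K}; {A, H}⁺ = {A, H} — none reach the full schema.
Any other superkey contains one of these as a subset, so there are no further candidate keys.

(C, J), (F, H), (J, K), (A, C, H), (A, F, J), (A, H, K)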